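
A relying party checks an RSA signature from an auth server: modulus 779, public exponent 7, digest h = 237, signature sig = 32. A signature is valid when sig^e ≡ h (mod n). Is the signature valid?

invalid

sig^2 ≡ 32^2 = 1024 ≡ 245
sig^4 ≡ 245^2 = 60025 ≡ 42
7 = 4 + 2 + 1, so sig^7 ≡ 42·245·32 ≡ 542 (mod 779)
The recovered value 542 does not match the digest 237.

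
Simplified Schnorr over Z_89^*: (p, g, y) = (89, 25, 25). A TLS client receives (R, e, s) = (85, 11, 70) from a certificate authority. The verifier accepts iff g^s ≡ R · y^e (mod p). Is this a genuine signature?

genuine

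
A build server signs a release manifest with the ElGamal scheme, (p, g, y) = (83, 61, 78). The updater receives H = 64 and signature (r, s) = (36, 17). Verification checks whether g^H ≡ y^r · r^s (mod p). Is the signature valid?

invalid

Left side g^H mod p:
61^2 = 3721 ≡ 69
61^4 ≡ 69^2 = 4761 ≡ 30
61^8 ≡ 30^2 = 900 ≡ 70
61^16 ≡ 70^2 = 4900 ≡ 3
61^32 ≡ 3^2 = 9
61^64 ≡ 9^2 = 81
Right side y^r · r^s mod p:
78^2 = 6084 ≡ 25
78^4 ≡ 25^2 = 625 ≡ 44
78^8 ≡ 44^2 = 1936 ≡ 27
78^16 ≡ 27^2 = 729 ≡ 65
78^32 ≡ 65^2 = 4225 ≡ 75
36 = 32 + 4, so 78^36 ≡ 75·44 ≡ 63 (mod 83)
36^2 = 1296 ≡ 51
36^4 ≡ 51^2 = 2601 ≡ 28
36^8 ≡ 28^2 = 784 ≡ 37
36^16 ≡ 37^2 = 1369 ≡ 41
17 = 16 + 1, so 36^17 ≡ 41·36 ≡ 65 (mod 83)
63·65 = 4095 ≡ 28 (mod 83)
81 ≠ 28, so verification fails.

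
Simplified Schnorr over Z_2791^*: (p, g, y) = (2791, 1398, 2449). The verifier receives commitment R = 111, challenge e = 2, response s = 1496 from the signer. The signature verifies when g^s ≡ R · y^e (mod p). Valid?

no

g^s mod p:
1398^2 = 1954404 ≡ 704
1398^4 ≡ 704^2 = 495616 ≡ 1609
1398^8 ≡ 1609^2 = 2588881 ≡ 1624
1398^16 ≡ 1624^2 = 2637376 ≡ 2672
1398^32 ≡ 2672^2 = 7139584 ≡ 206
1398^64 ≡ 206^2 = 42436 ≡ 571
1398^128 ≡ 571^2 = 326041 ≡ 2285
1398^256 ≡ 2285^2 = 5221225 ≡ 2055
1398^512 ≡ 2055^2 = 4223025 ≡ 242
1398^1024 ≡ 242^2 = 58564 ≡ 2744
1496 = 1024 + 256 + 128 + 64 + 16 + 8, so 1398^1496 ≡ 2744·2055·2285·571·2672·1624 ≡ 728 (mod 2791)
R · y^e mod p:
2449^2 = 5997601 ≡ 2533
111·2533 = 281163 ≡ 2063 (mod 2791)
728 ≠ 2063; the check fails.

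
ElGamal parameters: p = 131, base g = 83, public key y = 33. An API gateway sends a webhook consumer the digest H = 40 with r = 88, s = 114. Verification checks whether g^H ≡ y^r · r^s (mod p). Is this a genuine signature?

Left side g^H mod p:
83^40 mod 131 = 80
Right side y^r · r^s mod p:
33^88 mod 131 = 105
88^114 mod 131 = 7
105·7 = 735 ≡ 80 (mod 131)
80 ≡ 80 (mod 131), so the signature is genuine.

genuine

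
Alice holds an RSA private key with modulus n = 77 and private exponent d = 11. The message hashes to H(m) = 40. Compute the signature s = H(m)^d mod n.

73

Squares mod 77: (H(m))^1≡40, (H(m))^2≡60, (H(m))^4≡58, (H(m))^8≡53
11 = 8 + 2 + 1, so (H(m))^11 ≡ 53·60·40 ≡ 73 (mod 77)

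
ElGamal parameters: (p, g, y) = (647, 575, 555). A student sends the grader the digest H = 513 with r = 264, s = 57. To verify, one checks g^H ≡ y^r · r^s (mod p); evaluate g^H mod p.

Squares mod 647: 575^1≡575, 575^2≡8, 575^4≡64, 575^8≡214, 575^16≡506, 575^32≡471, 575^64≡567, 575^128≡577, 575^256≡371, 575^512≡477
513 = 512 + 1, so 575^513 ≡ 477·575 ≡ 594 (mod 647)

594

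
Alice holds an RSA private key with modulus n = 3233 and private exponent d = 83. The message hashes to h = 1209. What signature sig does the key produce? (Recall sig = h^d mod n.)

11

Squares mod 3233: h^1≡1209, h^2≡365, h^4≡672, h^8≡2197, h^16≡3173, h^32≡367, h^64≡2136
83 = 64 + 16 + 2 + 1, so h^83 ≡ 2136·3173·365·1209 ≡ 11 (mod 3233)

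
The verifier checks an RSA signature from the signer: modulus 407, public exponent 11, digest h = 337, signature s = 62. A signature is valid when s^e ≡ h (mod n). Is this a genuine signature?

genuine

s^2 ≡ 62^2 = 3844 ≡ 181
s^4 ≡ 181^2 = 32761 ≡ 201
s^8 ≡ 201^2 = 40401 ≡ 108
11 = 8 + 2 + 1, so s^11 ≡ 108·181·62 ≡ 337 (mod 407)
Since 337 equals the digest 337, verification succeeds.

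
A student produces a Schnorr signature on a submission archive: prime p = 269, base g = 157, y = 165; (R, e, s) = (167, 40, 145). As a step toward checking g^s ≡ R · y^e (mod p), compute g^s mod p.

156

157^2 = 24649 ≡ 170
157^4 ≡ 170^2 = 28900 ≡ 117
157^8 ≡ 117^2 = 13689 ≡ 239
157^16 ≡ 239^2 = 57121 ≡ 93
157^32 ≡ 93^2 = 8649 ≡ 41
157^64 ≡ 41^2 = 1681 ≡ 67
157^128 ≡ 67^2 = 4489 ≡ 185
145 = 128 + 16 + 1, so 157^145 ≡ 185·93·157 ≡ 156 (mod 269)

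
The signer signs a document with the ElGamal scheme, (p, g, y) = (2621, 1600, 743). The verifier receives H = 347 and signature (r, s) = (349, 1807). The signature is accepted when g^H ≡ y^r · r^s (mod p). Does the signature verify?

Left side g^H mod p:
1600^2 = 2560000 ≡ 1904
1600^4 ≡ 1904^2 = 3625216 ≡ 373
1600^8 ≡ 373^2 = 139129 ≡ 216
1600^16 ≡ 216^2 = 46656 ≡ 2099
1600^32 ≡ 2099^2 = 4405801 ≡ 2521
1600^64 ≡ 2521^2 = 6355441 ≡ 2137
1600^128 ≡ 2137^2 = 4566769 ≡ 987
1600^256 ≡ 987^2 = 974169 ≡ 1778
347 = 256 + 64 + 16 + 8 + 2 + 1, so 1600^347 ≡ 1778·2137·2099·216·1904·1600 ≡ 2059 (mod 2621)
Right side y^r · r^s mod p:
743^2 = 552049 ≡ 1639
743^4 ≡ 1639^2 = 2686321 ≡ 2417
743^8 ≡ 2417^2 = 5841889 ≡ 2301
743^16 ≡ 2301^2 = 5294601 ≡ 181
743^32 ≡ 181^2 = 32761 ≡ 1309
743^64 ≡ 1309^2 = 1713481 ≡ 1968
743^128 ≡ 1968^2 = 3873024 ≡ 1807
743^256 ≡ 1807^2 = 3265249 ≡ 2104
349 = 256 + 64 + 16 + 8 + 4 + 1, so 743^349 ≡ 2104·1968·181·2301·2417·743 ≡ 1002 (mod 2621)
349^2 = 121801 ≡ 1235
349^4 ≡ 1235^2 = 1525225 ≡ 2424
349^8 ≡ 2424^2 = 5875776 ≡ 2115
349^16 ≡ 2115^2 = 4473225 ≡ 1799
349^32 ≡ 1799^2 = 3236401 ≡ 2087
349^64 ≡ 2087^2 = 4355569 ≡ 2088
349^128 ≡ 2088^2 = 4359744 ≡ 1021
349^256 ≡ 1021^2 = 1042441 ≡ 1904
349^512 ≡ 1904^2 = 3625216 ≡ 373
349^1024 ≡ 373^2 = 139129 ≡ 216
1807 = 1024 + 512 + 256 + 8 + 4 + 2 + 1, so 349^1807 ≡ 216·373·1904·2115·2424·1235·349 ≡ 2249 (mod 2621)
1002·2249 = 2253498 ≡ 2059 (mod 2621)
2059 ≡ 2059 (mod 2621), so the signature is genuine.

verifies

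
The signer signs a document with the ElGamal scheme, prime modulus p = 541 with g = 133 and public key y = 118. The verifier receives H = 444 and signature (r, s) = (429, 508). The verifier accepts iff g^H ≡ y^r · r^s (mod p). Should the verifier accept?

reject

Left side g^H mod p:
Squares mod 541: 133^1≡133, 133^2≡377, 133^4≡387, 133^8≡453, 133^16≡170, 133^32≡227, 133^64≡134, 133^128≡103, 133^256≡330
444 = 256 + 128 + 32 + 16 + 8 + 4, so 133^444 ≡ 330·103·227·170·453·387 ≡ 102 (mod 541)
Right side y^r · r^s mod p:
Squares mod 541: 118^1≡118, 118^2≡399, 118^4≡147, 118^8≡510, 118^16≡420, 118^32≡34, 118^64≡74, 118^128≡66, 118^256≡28
429 = 256 + 128 + 32 + 8 + 4 + 1, so 118^429 ≡ 28·66·34·510·147·118 ≡ 505 (mod 541)
Squares mod 541: 429^1≡429, 429^2≡101, 429^4≡463, 429^8≡133, 429^16≡377, 429^32≡387, 429^64≡453, 429^128≡170, 429^256≡227
508 = 256 + 128 + 64 + 32 + 16 + 8 + 4, so 429^508 ≡ 227·170·453·387·377·133·463 ≡ 137 (mod 541)
505·137 = 69185 ≡ 478 (mod 541)
102 ≠ 478, so verification fails.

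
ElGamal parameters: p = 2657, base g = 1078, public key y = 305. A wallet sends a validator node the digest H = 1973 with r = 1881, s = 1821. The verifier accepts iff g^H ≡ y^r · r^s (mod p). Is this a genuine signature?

Left side g^H mod p:
Squares mod 2657: 1078^1≡1078, 1078^2≡975, 1078^4≡2076, 1078^8≡122, 1078^16≡1599, 1078^32≡767, 1078^64≡1092, 1078^128≡2128, 1078^256≡856, 1078^512≡2061, 1078^1024≡1835
1973 = 1024 + 512 + 256 + 128 + 32 + 16 + 4 + 1, so 1078^1973 ≡ 1835·2061·856·2128·767·1599·2076·1078 ≡ 930 (mod 2657)
Right side y^r · r^s mod p:
Squares mod 2657: 305^1≡305, 305^2≡30, 305^4≡900, 305^8≡2272, 305^16≡2090, 305^32≡2649, 305^64≡64, 305^128≡1439, 305^256≡918, 305^512≡455, 305^1024≡2436
1881 = 1024 + 512 + 256 + 64 + 16 + 8 + 1, so 305^1881 ≡ 2436·455·918·64·2090·2272·305 ≡ 1933 (mod 2657)
Squares mod 2657: 1881^1≡1881, 1881^2≡1694, 1881^4≡76, 1881^8≡462, 1881^16≡884, 1881^32≡298, 1881^64≡1123, 1881^128≡1711, 1881^256≡2164, 1881^512≡1262, 1881^1024≡1101
1821 = 1024 + 512 + 256 + 16 + 8 + 4 + 1, so 1881^1821 ≡ 1101·1262·2164·884·462·76·1881 ≡ 2533 (mod 2657)
1933·2533 = 4896289 ≡ 2095 (mod 2657)
930 ≠ 2095, so verification fails.

forged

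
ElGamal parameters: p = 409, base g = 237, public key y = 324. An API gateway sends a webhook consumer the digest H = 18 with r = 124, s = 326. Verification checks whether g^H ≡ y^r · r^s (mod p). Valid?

no

Left side g^H mod p:
237^2 = 56169 ≡ 136
237^4 ≡ 136^2 = 18496 ≡ 91
237^8 ≡ 91^2 = 8281 ≡ 101
237^16 ≡ 101^2 = 10201 ≡ 385
18 = 16 + 2, so 237^18 ≡ 385·136 ≡ 8 (mod 409)
Right side y^r · r^s mod p:
324^2 = 104976 ≡ 272
324^4 ≡ 272^2 = 73984 ≡ 364
324^8 ≡ 364^2 = 132496 ≡ 389
324^16 ≡ 389^2 = 151321 ≡ 400
324^32 ≡ 400^2 = 160000 ≡ 81
324^64 ≡ 81^2 = 6561 ≡ 17
124 = 64 + 32 + 16 + 8 + 4, so 324^124 ≡ 17·81·400·389·364 ≡ 139 (mod 409)
124^2 = 15376 ≡ 243
124^4 ≡ 243^2 = 59049 ≡ 153
124^8 ≡ 153^2 = 23409 ≡ 96
124^16 ≡ 96^2 = 9216 ≡ 218
124^32 ≡ 218^2 = 47524 ≡ 80
124^64 ≡ 80^2 = 6400 ≡ 265
124^128 ≡ 265^2 = 70225 ≡ 286
124^256 ≡ 286^2 = 81796 ≡ 405
326 = 256 + 64 + 4 + 2, so 124^326 ≡ 405·265·153·243 ≡ 273 (mod 409)
139·273 = 37947 ≡ 319 (mod 409)
8 ≠ 319, so verification fails.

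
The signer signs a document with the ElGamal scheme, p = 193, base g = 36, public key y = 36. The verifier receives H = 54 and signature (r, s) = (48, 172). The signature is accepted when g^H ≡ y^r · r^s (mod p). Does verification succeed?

Left side g^H mod p:
Squares mod 193: 36^1≡36, 36^2≡138, 36^4≡130, 36^8≡109, 36^16≡108, 36^32≡84
54 = 32 + 16 + 4 + 2, so 36^54 ≡ 84·108·130·138 ≡ 184 (mod 193)
Right side y^r · r^s mod p:
Squares mod 193: 36^1≡36, 36^2≡138, 36^4≡130, 36^8≡109, 36^16≡108, 36^32≡84
48 = 32 + 16, so 36^48 ≡ 84·108 ≡ 1 (mod 193)
Squares mod 193: 48^1≡48, 48^2≡181, 48^4≡144, 48^8≡85, 48^16≡84, 48^32≡108, 48^64≡84, 48^128≡108
172 = 128 + 32 + 8 + 4, so 48^172 ≡ 108·108·85·144 ≡ 49 (mod 193)
1·49 = 49 ≡ 49 (mod 193)
184 ≠ 49, so verification fails.

fails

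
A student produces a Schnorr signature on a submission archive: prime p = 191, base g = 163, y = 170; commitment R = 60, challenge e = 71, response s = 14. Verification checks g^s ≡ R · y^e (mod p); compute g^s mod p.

130

163^2 = 26569 ≡ 20
163^4 ≡ 20^2 = 400 ≡ 18
163^8 ≡ 18^2 = 324 ≡ 133
14 = 8 + 4 + 2, so 163^14 ≡ 133·18·20 ≡ 130 (mod 191)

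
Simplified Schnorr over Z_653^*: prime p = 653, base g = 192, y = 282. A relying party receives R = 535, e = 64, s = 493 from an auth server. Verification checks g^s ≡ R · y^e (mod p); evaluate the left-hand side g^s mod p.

Squares mod 653: 192^1≡192, 192^2≡296, 192^4≡114, 192^8≡589, 192^16≡178, 192^32≡340, 192^64≡19, 192^128≡361, 192^256≡374
493 = 256 + 128 + 64 + 32 + 8 + 4 + 1, so 192^493 ≡ 374·361·19·340·589·114·192 ≡ 645 (mod 653)

645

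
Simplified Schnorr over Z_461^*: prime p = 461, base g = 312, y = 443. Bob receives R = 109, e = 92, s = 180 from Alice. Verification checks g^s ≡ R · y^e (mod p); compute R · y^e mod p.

440

Squares mod 461: 443^1≡443, 443^2≡324, 443^4≡329, 443^8≡367, 443^16≡77, 443^32≡397, 443^64≡408
92 = 64 + 16 + 8 + 4, so 443^92 ≡ 408·77·367·329 ≡ 114 (mod 461)
R · y^e ≡ 109·114 = 12426 ≡ 440 (mod 461)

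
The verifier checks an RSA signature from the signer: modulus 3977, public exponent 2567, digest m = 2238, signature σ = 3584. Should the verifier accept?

σ^2 ≡ 3584^2 = 12845056 ≡ 3323
σ^4 ≡ 3323^2 = 11042329 ≡ 2177
σ^8 ≡ 2177^2 = 4739329 ≡ 2722
σ^16 ≡ 2722^2 = 7409284 ≡ 133
σ^32 ≡ 133^2 = 17689 ≡ 1781
σ^64 ≡ 1781^2 = 3171961 ≡ 2292
σ^128 ≡ 2292^2 = 5253264 ≡ 3624
σ^256 ≡ 3624^2 = 13133376 ≡ 1322
σ^512 ≡ 1322^2 = 1747684 ≡ 1781
σ^1024 ≡ 1781^2 = 3171961 ≡ 2292
σ^2048 ≡ 2292^2 = 5253264 ≡ 3624
2567 = 2048 + 512 + 4 + 2 + 1, so σ^2567 ≡ 3624·1781·2177·3323·3584 ≡ 2022 (mod 3977)
σ^2567 mod 3977 = 2022, but m = 2238.

reject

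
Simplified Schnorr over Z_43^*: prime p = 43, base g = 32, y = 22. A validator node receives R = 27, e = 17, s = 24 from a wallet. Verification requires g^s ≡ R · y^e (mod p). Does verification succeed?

passes

g^s mod p:
Squares mod 43: 32^1≡32, 32^2≡35, 32^4≡21, 32^8≡11, 32^16≡35
24 = 16 + 8, so 32^24 ≡ 35·11 ≡ 41 (mod 43)
R · y^e mod p:
Squares mod 43: 22^1≡22, 22^2≡11, 22^4≡35, 22^8≡21, 22^16≡11
17 = 16 + 1, so 22^17 ≡ 11·22 ≡ 27 (mod 43)
27·27 = 729 ≡ 41 (mod 43)
41 ≡ 41 (mod 43); signature holds.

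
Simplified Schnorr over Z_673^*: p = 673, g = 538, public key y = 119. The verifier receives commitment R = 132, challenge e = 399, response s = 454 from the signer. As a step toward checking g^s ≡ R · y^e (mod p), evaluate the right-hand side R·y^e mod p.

570

Squares mod 673: 119^1≡119, 119^2≡28, 119^4≡111, 119^8≡207, 119^16≡450, 119^32≡600, 119^64≡618, 119^128≡333, 119^256≡517
399 = 256 + 128 + 8 + 4 + 2 + 1, so 119^399 ≡ 517·333·207·111·28·119 ≡ 402 (mod 673)
R · y^e ≡ 132·402 = 53064 ≡ 570 (mod 673)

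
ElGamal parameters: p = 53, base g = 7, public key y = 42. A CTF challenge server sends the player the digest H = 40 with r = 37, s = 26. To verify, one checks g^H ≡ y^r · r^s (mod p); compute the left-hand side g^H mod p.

46

7^2 = 49
7^4 ≡ 49^2 = 2401 ≡ 16
7^8 ≡ 16^2 = 256 ≡ 44
7^16 ≡ 44^2 = 1936 ≡ 28
7^32 ≡ 28^2 = 784 ≡ 42
40 = 32 + 8, so 7^40 ≡ 42·44 ≡ 46 (mod 53)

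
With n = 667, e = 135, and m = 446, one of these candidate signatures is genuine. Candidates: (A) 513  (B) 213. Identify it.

Candidate A: Squares mod 667: 513^1≡513, 513^2≡371, 513^4≡239, 513^8≡426, 513^16≡52, 513^32≡36, 513^64≡629, 513^128≡110; 135 = 128 + 4 + 2 + 1, so 513^135 ≡ 110·239·371·513 ≡ 458 (mod 667)
Candidate B: Squares mod 667: 213^1≡213, 213^2≡13, 213^4≡169, 213^8≡547, 213^16≡393, 213^32≡372, 213^64≡315, 213^128≡509; 135 = 128 + 4 + 2 + 1, so 213^135 ≡ 509·169·13·213 ≡ 446 (mod 667)
  → matches m = 446

B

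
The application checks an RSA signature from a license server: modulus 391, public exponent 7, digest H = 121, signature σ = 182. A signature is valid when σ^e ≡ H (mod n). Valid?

no

σ^7 mod 391 = 194
194 ≠ 121, so verification fails.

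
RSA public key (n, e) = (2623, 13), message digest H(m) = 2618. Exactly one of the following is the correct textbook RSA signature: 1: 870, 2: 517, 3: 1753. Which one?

1

Candidate 1: Squares mod 2623: 870^1≡870, 870^2≡1476, 870^4≡1486, 870^8≡2253; 13 = 8 + 4 + 1, so 870^13 ≡ 2253·1486·870 ≡ 2618 (mod 2623)
  → matches H(m) = 2618
Candidate 2: Squares mod 2623: 517^1≡517, 517^2≡2366, 517^4≡474, 517^8≡1721; 13 = 8 + 4 + 1, so 517^13 ≡ 1721·474·517 ≡ 517 (mod 2623)
Candidate 3: Squares mod 2623: 1753^1≡1753, 1753^2≡1476, 1753^4≡1486, 1753^8≡2253; 13 = 8 + 4 + 1, so 1753^13 ≡ 2253·1486·1753 ≡ 5 (mod 2623)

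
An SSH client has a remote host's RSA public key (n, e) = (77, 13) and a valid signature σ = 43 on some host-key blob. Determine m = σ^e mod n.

σ^2 ≡ 43^2 = 1849 ≡ 1
σ^4 ≡ 1^2 = 1
σ^8 ≡ 1^2 = 1
13 = 8 + 4 + 1, so σ^13 ≡ 1·1·43 ≡ 43 (mod 77)

43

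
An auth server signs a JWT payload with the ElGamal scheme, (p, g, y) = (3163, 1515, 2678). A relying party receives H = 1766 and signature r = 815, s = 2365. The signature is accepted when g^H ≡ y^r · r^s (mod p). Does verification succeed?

fails

Left side g^H mod p:
1515^1766 mod 3163 = 903
Right side y^r · r^s mod p:
2678^815 mod 3163 = 1674
815^2365 mod 3163 = 1549
1674·1549 = 2593026 ≡ 2529 (mod 3163)
903 ≠ 2529, so verification fails.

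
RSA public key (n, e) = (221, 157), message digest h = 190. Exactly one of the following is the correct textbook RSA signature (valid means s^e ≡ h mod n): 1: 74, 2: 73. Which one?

2

Candidate 1: 74^2 = 5476 ≡ 172; 74^4 ≡ 172^2 = 29584 ≡ 191; 74^8 ≡ 191^2 = 36481 ≡ 16; 74^16 ≡ 16^2 = 256 ≡ 35; 74^32 ≡ 35^2 = 1225 ≡ 120; 74^64 ≡ 120^2 = 14400 ≡ 35; 74^128 ≡ 35^2 = 1225 ≡ 120; 157 = 128 + 16 + 8 + 4 + 1, so 74^157 ≡ 120·35·16·191·74 ≡ 61 (mod 221)
Candidate 2: 73^2 = 5329 ≡ 25; 73^4 ≡ 25^2 = 625 ≡ 183; 73^8 ≡ 183^2 = 33489 ≡ 118; 73^16 ≡ 118^2 = 13924 ≡ 1; 73^32 ≡ 1^2 = 1; 73^64 ≡ 1^2 = 1; 73^128 ≡ 1^2 = 1; 157 = 128 + 16 + 8 + 4 + 1, so 73^157 ≡ 1·1·118·183·73 ≡ 190 (mod 221)
  → matches h = 190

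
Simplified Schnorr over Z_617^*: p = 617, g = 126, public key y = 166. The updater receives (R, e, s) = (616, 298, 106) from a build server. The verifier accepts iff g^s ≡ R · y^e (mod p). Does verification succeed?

g^s mod p:
126^2 = 15876 ≡ 451
126^4 ≡ 451^2 = 203401 ≡ 408
126^8 ≡ 408^2 = 166464 ≡ 491
126^16 ≡ 491^2 = 241081 ≡ 451
126^32 ≡ 451^2 = 203401 ≡ 408
126^64 ≡ 408^2 = 166464 ≡ 491
106 = 64 + 32 + 8 + 2, so 126^106 ≡ 491·408·491·451 ≡ 491 (mod 617)
R · y^e mod p:
166^2 = 27556 ≡ 408
166^4 ≡ 408^2 = 166464 ≡ 491
166^8 ≡ 491^2 = 241081 ≡ 451
166^16 ≡ 451^2 = 203401 ≡ 408
166^32 ≡ 408^2 = 166464 ≡ 491
166^64 ≡ 491^2 = 241081 ≡ 451
166^128 ≡ 451^2 = 203401 ≡ 408
166^256 ≡ 408^2 = 166464 ≡ 491
298 = 256 + 32 + 8 + 2, so 166^298 ≡ 491·491·451·408 ≡ 491 (mod 617)
616·491 = 302456 ≡ 126 (mod 617)
491 ≠ 126; the check fails.

fails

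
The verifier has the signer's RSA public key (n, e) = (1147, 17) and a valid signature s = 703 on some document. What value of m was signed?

s^17 mod 1147 = 148

148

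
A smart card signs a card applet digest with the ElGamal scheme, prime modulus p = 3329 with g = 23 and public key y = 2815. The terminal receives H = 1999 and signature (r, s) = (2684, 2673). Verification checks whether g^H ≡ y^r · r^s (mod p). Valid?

no

Left side g^H mod p:
Squares mod 3329: 23^1≡23, 23^2≡529, 23^4≡205, 23^8≡2077, 23^16≡2874, 23^32≡627, 23^64≡307, 23^128≡1037, 23^256≡102, 23^512≡417, 23^1024≡781
1999 = 1024 + 512 + 256 + 128 + 64 + 8 + 4 + 2 + 1, so 23^1999 ≡ 781·417·102·1037·307·2077·205·529·23 ≡ 1726 (mod 3329)
Right side y^r · r^s mod p:
Squares mod 3329: 2815^1≡2815, 2815^2≡1205, 2815^4≡581, 2815^8≡1332, 2815^16≡3196, 2815^32≡1044, 2815^64≡1353, 2815^128≡2988, 2815^256≡3095, 2815^512≡1492, 2815^1024≡2292, 2815^2048≡102
2684 = 2048 + 512 + 64 + 32 + 16 + 8 + 4, so 2815^2684 ≡ 102·1492·1353·1044·3196·1332·581 ≡ 3199 (mod 3329)
Squares mod 3329: 2684^1≡2684, 2684^2≡3229, 2684^4≡13, 2684^8≡169, 2684^16≡1929, 2684^32≡2548, 2684^64≡754, 2684^128≡2586, 2684^256≡2764, 2684^512≡2970, 2684^1024≡2379, 2684^2048≡341
2673 = 2048 + 512 + 64 + 32 + 16 + 1, so 2684^2673 ≡ 341·2970·754·2548·1929·2684 ≡ 3248 (mod 3329)
3199·3248 = 10390352 ≡ 543 (mod 3329)
1726 ≠ 543, so verification fails.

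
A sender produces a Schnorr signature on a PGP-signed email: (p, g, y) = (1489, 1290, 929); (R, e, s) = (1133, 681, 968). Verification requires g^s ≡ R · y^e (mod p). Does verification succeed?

g^s mod p:
1290^2 = 1664100 ≡ 887
1290^4 ≡ 887^2 = 786769 ≡ 577
1290^8 ≡ 577^2 = 332929 ≡ 882
1290^16 ≡ 882^2 = 777924 ≡ 666
1290^32 ≡ 666^2 = 443556 ≡ 1323
1290^64 ≡ 1323^2 = 1750329 ≡ 754
1290^128 ≡ 754^2 = 568516 ≡ 1207
1290^256 ≡ 1207^2 = 1456849 ≡ 607
1290^512 ≡ 607^2 = 368449 ≡ 666
968 = 512 + 256 + 128 + 64 + 8, so 1290^968 ≡ 666·607·1207·754·882 ≡ 497 (mod 1489)
R · y^e mod p:
929^2 = 863041 ≡ 910
929^4 ≡ 910^2 = 828100 ≡ 216
929^8 ≡ 216^2 = 46656 ≡ 497
929^16 ≡ 497^2 = 247009 ≡ 1324
929^32 ≡ 1324^2 = 1752976 ≡ 423
929^64 ≡ 423^2 = 178929 ≡ 249
929^128 ≡ 249^2 = 62001 ≡ 952
929^256 ≡ 952^2 = 906304 ≡ 992
929^512 ≡ 992^2 = 984064 ≡ 1324
681 = 512 + 128 + 32 + 8 + 1, so 929^681 ≡ 1324·952·423·497·929 ≡ 672 (mod 1489)
1133·672 = 761376 ≡ 497 (mod 1489)
497 ≡ 497 (mod 1489); signature holds.

passes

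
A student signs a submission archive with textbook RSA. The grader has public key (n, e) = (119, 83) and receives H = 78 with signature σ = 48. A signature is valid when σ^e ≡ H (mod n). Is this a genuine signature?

σ^2 ≡ 48^2 = 2304 ≡ 43
σ^4 ≡ 43^2 = 1849 ≡ 64
σ^8 ≡ 64^2 = 4096 ≡ 50
σ^16 ≡ 50^2 = 2500 ≡ 1
σ^32 ≡ 1^2 = 1
σ^64 ≡ 1^2 = 1
83 = 64 + 16 + 2 + 1, so σ^83 ≡ 1·1·43·48 ≡ 41 (mod 119)
σ^83 mod 119 = 41, but H = 78.

forged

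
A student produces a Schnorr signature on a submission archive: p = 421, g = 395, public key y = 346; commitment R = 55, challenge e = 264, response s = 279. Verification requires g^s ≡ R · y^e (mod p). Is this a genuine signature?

g^s mod p:
395^2 = 156025 ≡ 255
395^4 ≡ 255^2 = 65025 ≡ 191
395^8 ≡ 191^2 = 36481 ≡ 275
395^16 ≡ 275^2 = 75625 ≡ 266
395^32 ≡ 266^2 = 70756 ≡ 28
395^64 ≡ 28^2 = 784 ≡ 363
395^128 ≡ 363^2 = 131769 ≡ 417
395^256 ≡ 417^2 = 173889 ≡ 16
279 = 256 + 16 + 4 + 2 + 1, so 395^279 ≡ 16·266·191·255·395 ≡ 64 (mod 421)
R · y^e mod p:
346^2 = 119716 ≡ 152
346^4 ≡ 152^2 = 23104 ≡ 370
346^8 ≡ 370^2 = 136900 ≡ 75
346^16 ≡ 75^2 = 5625 ≡ 152
346^32 ≡ 152^2 = 23104 ≡ 370
346^64 ≡ 370^2 = 136900 ≡ 75
346^128 ≡ 75^2 = 5625 ≡ 152
346^256 ≡ 152^2 = 23104 ≡ 370
264 = 256 + 8, so 346^264 ≡ 370·75 ≡ 385 (mod 421)
55·385 = 21175 ≡ 125 (mod 421)
64 ≠ 125; the check fails.

forged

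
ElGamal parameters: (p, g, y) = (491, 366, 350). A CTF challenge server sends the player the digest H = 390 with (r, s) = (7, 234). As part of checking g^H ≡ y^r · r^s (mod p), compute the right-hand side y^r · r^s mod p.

414

350^2 = 122500 ≡ 241
350^4 ≡ 241^2 = 58081 ≡ 143
7 = 4 + 2 + 1, so 350^7 ≡ 143·241·350 ≡ 144 (mod 491)
7^2 = 49
7^4 ≡ 49^2 = 2401 ≡ 437
7^8 ≡ 437^2 = 190969 ≡ 461
7^16 ≡ 461^2 = 212521 ≡ 409
7^32 ≡ 409^2 = 167281 ≡ 341
7^64 ≡ 341^2 = 116281 ≡ 405
7^128 ≡ 405^2 = 164025 ≡ 31
234 = 128 + 64 + 32 + 8 + 2, so 7^234 ≡ 31·405·341·461·49 ≡ 187 (mod 491)
y^r · r^s ≡ 144·187 = 26928 ≡ 414 (mod 491)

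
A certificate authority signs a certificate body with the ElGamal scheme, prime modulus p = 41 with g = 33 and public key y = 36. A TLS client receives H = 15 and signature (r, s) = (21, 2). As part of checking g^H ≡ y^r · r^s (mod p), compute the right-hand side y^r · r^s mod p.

9

36^2 = 1296 ≡ 25
36^4 ≡ 25^2 = 625 ≡ 10
36^8 ≡ 10^2 = 100 ≡ 18
36^16 ≡ 18^2 = 324 ≡ 37
21 = 16 + 4 + 1, so 36^21 ≡ 37·10·36 ≡ 36 (mod 41)
21^2 = 441 ≡ 31
y^r · r^s ≡ 36·31 = 1116 ≡ 9 (mod 41)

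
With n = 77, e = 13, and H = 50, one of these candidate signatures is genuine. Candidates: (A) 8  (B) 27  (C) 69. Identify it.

A

Candidate A: Squares mod 77: 8^1≡8, 8^2≡64, 8^4≡15, 8^8≡71; 13 = 8 + 4 + 1, so 8^13 ≡ 71·15·8 ≡ 50 (mod 77)
  → matches H = 50
Candidate B: Squares mod 77: 27^1≡27, 27^2≡36, 27^4≡64, 27^8≡15; 13 = 8 + 4 + 1, so 27^13 ≡ 15·64·27 ≡ 48 (mod 77)
Candidate C: Squares mod 77: 69^1≡69, 69^2≡64, 69^4≡15, 69^8≡71; 13 = 8 + 4 + 1, so 69^13 ≡ 71·15·69 ≡ 27 (mod 77)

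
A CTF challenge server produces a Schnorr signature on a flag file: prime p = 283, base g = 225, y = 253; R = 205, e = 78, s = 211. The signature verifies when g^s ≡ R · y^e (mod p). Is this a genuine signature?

forged

g^s mod p:
Squares mod 283: 225^1≡225, 225^2≡251, 225^4≡175, 225^8≡61, 225^16≡42, 225^32≡66, 225^64≡111, 225^128≡152
211 = 128 + 64 + 16 + 2 + 1, so 225^211 ≡ 152·111·42·251·225 ≡ 151 (mod 283)
R · y^e mod p:
Squares mod 283: 253^1≡253, 253^2≡51, 253^4≡54, 253^8≡86, 253^16≡38, 253^32≡29, 253^64≡275
78 = 64 + 8 + 4 + 2, so 253^78 ≡ 275·86·54·51 ≡ 216 (mod 283)
205·216 = 44280 ≡ 132 (mod 283)
151 ≠ 132; the check fails.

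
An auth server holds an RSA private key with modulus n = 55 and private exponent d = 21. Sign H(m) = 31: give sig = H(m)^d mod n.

31

(H(m))^21 mod 55 = 31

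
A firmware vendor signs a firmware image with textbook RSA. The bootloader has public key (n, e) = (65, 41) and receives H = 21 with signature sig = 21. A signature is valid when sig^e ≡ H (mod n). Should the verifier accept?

Squares mod 65: sig^1≡21, sig^2≡51, sig^4≡1, sig^8≡1, sig^16≡1, sig^32≡1
41 = 32 + 8 + 1, so sig^41 ≡ 1·1·21 ≡ 21 (mod 65)
21 = H, so the signature checks out.

accept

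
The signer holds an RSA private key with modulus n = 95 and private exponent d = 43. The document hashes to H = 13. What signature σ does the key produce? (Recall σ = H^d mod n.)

Squares mod 95: H^1≡13, H^2≡74, H^4≡61, H^8≡16, H^16≡66, H^32≡81
43 = 32 + 8 + 2 + 1, so H^43 ≡ 81·16·74·13 ≡ 67 (mod 95)

67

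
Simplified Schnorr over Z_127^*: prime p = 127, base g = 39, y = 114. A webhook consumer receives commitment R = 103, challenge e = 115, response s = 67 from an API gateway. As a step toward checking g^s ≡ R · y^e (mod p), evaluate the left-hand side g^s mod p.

Squares mod 127: 39^1≡39, 39^2≡124, 39^4≡9, 39^8≡81, 39^16≡84, 39^32≡71, 39^64≡88
67 = 64 + 2 + 1, so 39^67 ≡ 88·124·39 ≡ 118 (mod 127)

118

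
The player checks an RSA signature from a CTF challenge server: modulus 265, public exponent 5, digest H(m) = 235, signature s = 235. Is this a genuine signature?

Squares mod 265: s^1≡235, s^2≡105, s^4≡160
5 = 4 + 1, so s^5 ≡ 160·235 ≡ 235 (mod 265)
s^5 mod 265 = 235 matches H(m).

genuine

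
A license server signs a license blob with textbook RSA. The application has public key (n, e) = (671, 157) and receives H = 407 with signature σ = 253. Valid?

no

σ^157 mod 671 = 264
σ^157 mod 671 = 264, but H = 407.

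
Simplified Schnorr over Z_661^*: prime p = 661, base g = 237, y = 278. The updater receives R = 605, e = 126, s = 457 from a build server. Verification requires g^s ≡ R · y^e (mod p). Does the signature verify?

g^s mod p:
237^2 = 56169 ≡ 645
237^4 ≡ 645^2 = 416025 ≡ 256
237^8 ≡ 256^2 = 65536 ≡ 97
237^16 ≡ 97^2 = 9409 ≡ 155
237^32 ≡ 155^2 = 24025 ≡ 229
237^64 ≡ 229^2 = 52441 ≡ 222
237^128 ≡ 222^2 = 49284 ≡ 370
237^256 ≡ 370^2 = 136900 ≡ 73
457 = 256 + 128 + 64 + 8 + 1, so 237^457 ≡ 73·370·222·97·237 ≡ 110 (mod 661)
R · y^e mod p:
278^2 = 77284 ≡ 608
278^4 ≡ 608^2 = 369664 ≡ 165
278^8 ≡ 165^2 = 27225 ≡ 124
278^16 ≡ 124^2 = 15376 ≡ 173
278^32 ≡ 173^2 = 29929 ≡ 184
278^64 ≡ 184^2 = 33856 ≡ 145
126 = 64 + 32 + 16 + 8 + 4 + 2, so 278^126 ≡ 145·184·173·124·165·608 ≡ 177 (mod 661)
605·177 = 107085 ≡ 3 (mod 661)
110 ≠ 3; the check fails.

does not verify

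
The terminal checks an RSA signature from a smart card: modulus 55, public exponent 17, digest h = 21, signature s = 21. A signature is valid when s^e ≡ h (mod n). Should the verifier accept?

accept

s^2 ≡ 21^2 = 441 ≡ 1
s^4 ≡ 1^2 = 1
s^8 ≡ 1^2 = 1
s^16 ≡ 1^2 = 1
17 = 16 + 1, so s^17 ≡ 1·21 ≡ 21 (mod 55)
21 = h, so the signature checks out.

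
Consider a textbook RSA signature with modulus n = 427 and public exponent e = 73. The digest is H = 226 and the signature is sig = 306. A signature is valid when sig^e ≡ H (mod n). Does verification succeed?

fails

Squares mod 427: sig^1≡306, sig^2≡123, sig^4≡184, sig^8≡123, sig^16≡184, sig^32≡123, sig^64≡184
73 = 64 + 8 + 1, so sig^73 ≡ 184·123·306 ≡ 306 (mod 427)
306 ≠ 226, so verification fails.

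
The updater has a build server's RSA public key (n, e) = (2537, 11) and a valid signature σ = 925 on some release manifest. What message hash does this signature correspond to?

2158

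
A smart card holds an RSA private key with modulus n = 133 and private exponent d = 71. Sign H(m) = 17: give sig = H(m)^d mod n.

47

(H(m))^2 ≡ 17^2 = 289 ≡ 23
(H(m))^4 ≡ 23^2 = 529 ≡ 130
(H(m))^8 ≡ 130^2 = 16900 ≡ 9
(H(m))^16 ≡ 9^2 = 81
(H(m))^32 ≡ 81^2 = 6561 ≡ 44
(H(m))^64 ≡ 44^2 = 1936 ≡ 74
71 = 64 + 4 + 2 + 1, so (H(m))^71 ≡ 74·130·23·17 ≡ 47 (mod 133)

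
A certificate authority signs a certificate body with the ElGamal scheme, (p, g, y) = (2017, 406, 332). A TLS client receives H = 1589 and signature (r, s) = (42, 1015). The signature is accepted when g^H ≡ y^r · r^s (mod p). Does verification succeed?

passes

Left side g^H mod p:
Squares mod 2017: 406^1≡406, 406^2≡1459, 406^4≡746, 406^8≡1841, 406^16≡721, 406^32≡1472, 406^64≡526, 406^128≡347, 406^256≡1406, 406^512≡176, 406^1024≡721
1589 = 1024 + 512 + 32 + 16 + 4 + 1, so 406^1589 ≡ 721·176·1472·721·746·406 ≡ 1422 (mod 2017)
Right side y^r · r^s mod p:
Squares mod 2017: 332^1≡332, 332^2≡1306, 332^4≡1271, 332^8≡1841, 332^16≡721, 332^32≡1472
42 = 32 + 8 + 2, so 332^42 ≡ 1472·1841·1306 ≡ 1701 (mod 2017)
Squares mod 2017: 42^1≡42, 42^2≡1764, 42^4≡1482, 42^8≡1828, 42^16≡1432, 42^32≡1352, 42^64≡502, 42^128≡1896, 42^256≡522, 42^512≡189
1015 = 512 + 256 + 128 + 64 + 32 + 16 + 4 + 2 + 1, so 42^1015 ≡ 189·522·1896·502·1352·1432·1482·1764·42 ≡ 1004 (mod 2017)
1701·1004 = 1707804 ≡ 1422 (mod 2017)
1422 ≡ 1422 (mod 2017), so the signature is genuine.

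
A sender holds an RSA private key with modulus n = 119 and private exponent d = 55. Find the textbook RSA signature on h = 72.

h^2 ≡ 72^2 = 5184 ≡ 67
h^4 ≡ 67^2 = 4489 ≡ 86
h^8 ≡ 86^2 = 7396 ≡ 18
h^16 ≡ 18^2 = 324 ≡ 86
h^32 ≡ 86^2 = 7396 ≡ 18
55 = 32 + 16 + 4 + 2 + 1, so h^55 ≡ 18·86·86·67·72 ≡ 30 (mod 119)

30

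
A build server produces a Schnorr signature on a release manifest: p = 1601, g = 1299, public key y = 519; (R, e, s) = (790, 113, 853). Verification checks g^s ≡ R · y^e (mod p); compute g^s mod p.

1441

Squares mod 1601: 1299^1≡1299, 1299^2≡1548, 1299^4≡1208, 1299^8≡753, 1299^16≡255, 1299^32≡985, 1299^64≡19, 1299^128≡361, 1299^256≡640, 1299^512≡1345
853 = 512 + 256 + 64 + 16 + 4 + 1, so 1299^853 ≡ 1345·640·19·255·1208·1299 ≡ 1441 (mod 1601)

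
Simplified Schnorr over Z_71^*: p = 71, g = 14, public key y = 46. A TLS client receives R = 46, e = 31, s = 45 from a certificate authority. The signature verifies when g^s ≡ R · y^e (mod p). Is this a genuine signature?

g^s mod p:
14^45 mod 71 = 70
R · y^e mod p:
46^31 mod 71 = 46
46·46 = 2116 ≡ 57 (mod 71)
70 ≠ 57; the check fails.

forged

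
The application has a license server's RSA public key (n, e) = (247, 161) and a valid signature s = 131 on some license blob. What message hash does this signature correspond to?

s^2 ≡ 131^2 = 17161 ≡ 118
s^4 ≡ 118^2 = 13924 ≡ 92
s^8 ≡ 92^2 = 8464 ≡ 66
s^16 ≡ 66^2 = 4356 ≡ 157
s^32 ≡ 157^2 = 24649 ≡ 196
s^64 ≡ 196^2 = 38416 ≡ 131
s^128 ≡ 131^2 = 17161 ≡ 118
161 = 128 + 32 + 1, so s^161 ≡ 118·196·131 ≡ 66 (mod 247)

66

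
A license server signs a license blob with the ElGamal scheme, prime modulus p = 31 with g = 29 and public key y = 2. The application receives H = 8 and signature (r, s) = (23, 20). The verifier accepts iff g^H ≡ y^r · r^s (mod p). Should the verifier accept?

Left side g^H mod p:
Squares mod 31: 29^1≡29, 29^2≡4, 29^4≡16, 29^8≡8
29^8 ≡ 8 (mod 31)
Right side y^r · r^s mod p:
Squares mod 31: 2^1≡2, 2^2≡4, 2^4≡16, 2^8≡8, 2^16≡2
23 = 16 + 4 + 2 + 1, so 2^23 ≡ 2·16·4·2 ≡ 8 (mod 31)
Squares mod 31: 23^1≡23, 23^2≡2, 23^4≡4, 23^8≡16, 23^16≡8
20 = 16 + 4, so 23^20 ≡ 8·4 ≡ 1 (mod 31)
8·1 = 8 ≡ 8 (mod 31)
8 ≡ 8 (mod 31), so the signature is genuine.

accept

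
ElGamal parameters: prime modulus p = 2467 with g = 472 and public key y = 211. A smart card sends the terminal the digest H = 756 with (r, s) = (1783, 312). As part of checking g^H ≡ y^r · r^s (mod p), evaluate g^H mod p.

Squares mod 2467: 472^1≡472, 472^2≡754, 472^4≡1106, 472^8≡2071, 472^16≡1395, 472^32≡2029, 472^64≡1885, 472^128≡745, 472^256≡2417, 472^512≡33
756 = 512 + 128 + 64 + 32 + 16 + 4, so 472^756 ≡ 33·745·1885·2029·1395·1106 ≡ 1822 (mod 2467)

1822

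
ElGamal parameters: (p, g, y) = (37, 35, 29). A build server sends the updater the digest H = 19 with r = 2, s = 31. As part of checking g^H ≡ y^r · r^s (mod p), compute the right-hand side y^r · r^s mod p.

2

29^2 = 841 ≡ 27
2^2 = 4
2^4 ≡ 4^2 = 16
2^8 ≡ 16^2 = 256 ≡ 34
2^16 ≡ 34^2 = 1156 ≡ 9
31 = 16 + 8 + 4 + 2 + 1, so 2^31 ≡ 9·34·16·4·2 ≡ 22 (mod 37)
y^r · r^s ≡ 27·22 = 594 ≡ 2 (mod 37)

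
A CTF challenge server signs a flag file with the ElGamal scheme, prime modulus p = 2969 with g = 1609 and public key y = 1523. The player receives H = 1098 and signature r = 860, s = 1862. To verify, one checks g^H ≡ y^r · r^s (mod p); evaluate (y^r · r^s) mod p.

2640

Squares mod 2969: 1523^1≡1523, 1523^2≡740, 1523^4≡1304, 1523^8≡2148, 1523^16≡78, 1523^32≡146, 1523^64≡533, 1523^128≡2034, 1523^256≡1339, 1523^512≡2614
860 = 512 + 256 + 64 + 16 + 8 + 4, so 1523^860 ≡ 2614·1339·533·78·2148·1304 ≡ 783 (mod 2969)
Squares mod 2969: 860^1≡860, 860^2≡319, 860^4≡815, 860^8≡2138, 860^16≡1753, 860^32≡94, 860^64≡2898, 860^128≡2072, 860^256≡10, 860^512≡100, 860^1024≡1093
1862 = 1024 + 512 + 256 + 64 + 4 + 2, so 860^1862 ≡ 1093·100·10·2898·815·319 ≡ 83 (mod 2969)
y^r · r^s ≡ 783·83 = 64989 ≡ 2640 (mod 2969)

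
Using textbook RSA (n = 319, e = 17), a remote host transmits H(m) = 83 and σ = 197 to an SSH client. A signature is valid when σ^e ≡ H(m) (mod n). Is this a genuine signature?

σ^2 ≡ 197^2 = 38809 ≡ 210
σ^4 ≡ 210^2 = 44100 ≡ 78
σ^8 ≡ 78^2 = 6084 ≡ 23
σ^16 ≡ 23^2 = 529 ≡ 210
17 = 16 + 1, so σ^17 ≡ 210·197 ≡ 219 (mod 319)
219 ≠ 83, so verification fails.

forged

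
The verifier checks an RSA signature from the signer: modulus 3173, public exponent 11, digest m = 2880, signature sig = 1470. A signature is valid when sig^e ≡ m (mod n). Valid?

yes

sig^2 ≡ 1470^2 = 2160900 ≡ 87
sig^4 ≡ 87^2 = 7569 ≡ 1223
sig^8 ≡ 1223^2 = 1495729 ≡ 1246
11 = 8 + 2 + 1, so sig^11 ≡ 1246·87·1470 ≡ 2880 (mod 3173)
sig^11 mod 3173 = 2880 matches m.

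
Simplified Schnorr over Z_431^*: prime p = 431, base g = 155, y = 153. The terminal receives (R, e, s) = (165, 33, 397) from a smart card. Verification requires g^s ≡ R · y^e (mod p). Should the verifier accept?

g^s mod p:
155^2 = 24025 ≡ 320
155^4 ≡ 320^2 = 102400 ≡ 253
155^8 ≡ 253^2 = 64009 ≡ 221
155^16 ≡ 221^2 = 48841 ≡ 138
155^32 ≡ 138^2 = 19044 ≡ 80
155^64 ≡ 80^2 = 6400 ≡ 366
155^128 ≡ 366^2 = 133956 ≡ 346
155^256 ≡ 346^2 = 119716 ≡ 329
397 = 256 + 128 + 8 + 4 + 1, so 155^397 ≡ 329·346·221·253·155 ≡ 74 (mod 431)
R · y^e mod p:
153^2 = 23409 ≡ 135
153^4 ≡ 135^2 = 18225 ≡ 123
153^8 ≡ 123^2 = 15129 ≡ 44
153^16 ≡ 44^2 = 1936 ≡ 212
153^32 ≡ 212^2 = 44944 ≡ 120
33 = 32 + 1, so 153^33 ≡ 120·153 ≡ 258 (mod 431)
165·258 = 42570 ≡ 332 (mod 431)
74 ≠ 332; the check fails.

reject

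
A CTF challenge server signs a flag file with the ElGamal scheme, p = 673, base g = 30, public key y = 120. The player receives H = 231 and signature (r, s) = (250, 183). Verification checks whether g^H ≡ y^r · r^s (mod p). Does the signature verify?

verifies

Left side g^H mod p:
Squares mod 673: 30^1≡30, 30^2≡227, 30^4≡381, 30^8≡466, 30^16≡450, 30^32≡600, 30^64≡618, 30^128≡333
231 = 128 + 64 + 32 + 4 + 2 + 1, so 30^231 ≡ 333·618·600·381·227·30 ≡ 555 (mod 673)
Right side y^r · r^s mod p:
Squares mod 673: 120^1≡120, 120^2≡267, 120^4≡624, 120^8≡382, 120^16≡556, 120^32≡229, 120^64≡620, 120^128≡117
250 = 128 + 64 + 32 + 16 + 8 + 2, so 120^250 ≡ 117·620·229·556·382·267 ≡ 338 (mod 673)
Squares mod 673: 250^1≡250, 250^2≡584, 250^4≡518, 250^8≡470, 250^16≡156, 250^32≡108, 250^64≡223, 250^128≡600
183 = 128 + 32 + 16 + 4 + 2 + 1, so 250^183 ≡ 600·108·156·518·584·250 ≡ 370 (mod 673)
338·370 = 125060 ≡ 555 (mod 673)
555 ≡ 555 (mod 673), so the signature is genuine.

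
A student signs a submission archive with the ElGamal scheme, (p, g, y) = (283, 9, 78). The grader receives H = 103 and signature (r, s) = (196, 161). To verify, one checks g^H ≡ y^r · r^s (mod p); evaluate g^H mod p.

195

Squares mod 283: 9^1≡9, 9^2≡81, 9^4≡52, 9^8≡157, 9^16≡28, 9^32≡218, 9^64≡263
103 = 64 + 32 + 4 + 2 + 1, so 9^103 ≡ 263·218·52·81·9 ≡ 195 (mod 283)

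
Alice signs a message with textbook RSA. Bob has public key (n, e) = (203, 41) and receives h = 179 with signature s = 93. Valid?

Squares mod 203: s^1≡93, s^2≡123, s^4≡107, s^8≡81, s^16≡65, s^32≡165
41 = 32 + 8 + 1, so s^41 ≡ 165·81·93 ≡ 179 (mod 203)
179 = h, so the signature checks out.

yes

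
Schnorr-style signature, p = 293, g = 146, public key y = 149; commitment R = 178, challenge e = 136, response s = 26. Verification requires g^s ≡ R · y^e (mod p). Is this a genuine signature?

genuine

g^s mod p:
Squares mod 293: 146^1≡146, 146^2≡220, 146^4≡55, 146^8≡95, 146^16≡235
26 = 16 + 8 + 2, so 146^26 ≡ 235·95·220 ≡ 234 (mod 293)
R · y^e mod p:
Squares mod 293: 149^1≡149, 149^2≡226, 149^4≡94, 149^8≡46, 149^16≡65, 149^32≡123, 149^64≡186, 149^128≡22
136 = 128 + 8, so 149^136 ≡ 22·46 ≡ 133 (mod 293)
178·133 = 23674 ≡ 234 (mod 293)
234 ≡ 234 (mod 293); signature holds.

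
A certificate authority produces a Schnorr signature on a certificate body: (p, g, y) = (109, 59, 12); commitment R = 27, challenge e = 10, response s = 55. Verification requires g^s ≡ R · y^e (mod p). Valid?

g^s mod p:
59^2 = 3481 ≡ 102
59^4 ≡ 102^2 = 10404 ≡ 49
59^8 ≡ 49^2 = 2401 ≡ 3
59^16 ≡ 3^2 = 9
59^32 ≡ 9^2 = 81
55 = 32 + 16 + 4 + 2 + 1, so 59^55 ≡ 81·9·49·102·59 ≡ 50 (mod 109)
R · y^e mod p:
12^2 = 144 ≡ 35
12^4 ≡ 35^2 = 1225 ≡ 26
12^8 ≡ 26^2 = 676 ≡ 22
10 = 8 + 2, so 12^10 ≡ 22·35 ≡ 7 (mod 109)
27·7 = 189 ≡ 80 (mod 109)
50 ≠ 80; the check fails.

no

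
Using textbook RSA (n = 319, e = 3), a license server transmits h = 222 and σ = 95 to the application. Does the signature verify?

verifies

σ^2 ≡ 95^2 = 9025 ≡ 93
3 = 2 + 1, so σ^3 ≡ 93·95 ≡ 222 (mod 319)
222 = h, so the signature checks out.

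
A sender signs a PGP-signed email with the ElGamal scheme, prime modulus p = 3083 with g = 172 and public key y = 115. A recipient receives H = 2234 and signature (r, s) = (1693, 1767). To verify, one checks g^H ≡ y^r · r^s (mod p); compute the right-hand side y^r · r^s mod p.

416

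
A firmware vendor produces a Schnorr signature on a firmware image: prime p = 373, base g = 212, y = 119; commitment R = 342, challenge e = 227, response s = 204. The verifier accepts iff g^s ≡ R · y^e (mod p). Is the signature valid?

valid

g^s mod p:
212^2 = 44944 ≡ 184
212^4 ≡ 184^2 = 33856 ≡ 286
212^8 ≡ 286^2 = 81796 ≡ 109
212^16 ≡ 109^2 = 11881 ≡ 318
212^32 ≡ 318^2 = 101124 ≡ 41
212^64 ≡ 41^2 = 1681 ≡ 189
212^128 ≡ 189^2 = 35721 ≡ 286
204 = 128 + 64 + 8 + 4, so 212^204 ≡ 286·189·109·286 ≡ 49 (mod 373)
R · y^e mod p:
119^2 = 14161 ≡ 360
119^4 ≡ 360^2 = 129600 ≡ 169
119^8 ≡ 169^2 = 28561 ≡ 213
119^16 ≡ 213^2 = 45369 ≡ 236
119^32 ≡ 236^2 = 55696 ≡ 119
119^64 ≡ 119^2 = 14161 ≡ 360
119^128 ≡ 360^2 = 129600 ≡ 169
227 = 128 + 64 + 32 + 2 + 1, so 119^227 ≡ 169·360·119·360·119 ≡ 215 (mod 373)
342·215 = 73530 ≡ 49 (mod 373)
49 ≡ 49 (mod 373); signature holds.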